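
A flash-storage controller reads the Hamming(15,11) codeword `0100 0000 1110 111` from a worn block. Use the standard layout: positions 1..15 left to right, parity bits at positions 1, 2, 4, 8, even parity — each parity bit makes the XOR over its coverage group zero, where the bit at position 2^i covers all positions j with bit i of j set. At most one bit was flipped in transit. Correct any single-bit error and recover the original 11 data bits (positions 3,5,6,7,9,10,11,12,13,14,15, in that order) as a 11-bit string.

s1: b1⊕b3⊕b5⊕b7⊕b9⊕b11⊕b13⊕b15 = 0⊕0⊕0⊕0⊕1⊕1⊕1⊕1 = 0
s2: b2⊕b3⊕b6⊕b7⊕b10⊕b11⊕b14⊕b15 = 1⊕0⊕0⊕0⊕1⊕1⊕1⊕1 = 1
s4: b4⊕b5⊕b6⊕b7⊕b12⊕b13⊕b14⊕b15 = 0⊕0⊕0⊕0⊕0⊕1⊕1⊕1 = 1
s8: b8⊕b9⊕b10⊕b11⊕b12⊕b13⊕b14⊕b15 = 0⊕1⊕1⊕1⊕0⊕1⊕1⊕1 = 0
Syndrome (s8...s1) = 0110 → position 6.
Flip bit 6: corrected codeword = 010001001110111
Data bits at positions 3,5,6,7,9,10,11,12,13,14,15: 00101110111

00101110111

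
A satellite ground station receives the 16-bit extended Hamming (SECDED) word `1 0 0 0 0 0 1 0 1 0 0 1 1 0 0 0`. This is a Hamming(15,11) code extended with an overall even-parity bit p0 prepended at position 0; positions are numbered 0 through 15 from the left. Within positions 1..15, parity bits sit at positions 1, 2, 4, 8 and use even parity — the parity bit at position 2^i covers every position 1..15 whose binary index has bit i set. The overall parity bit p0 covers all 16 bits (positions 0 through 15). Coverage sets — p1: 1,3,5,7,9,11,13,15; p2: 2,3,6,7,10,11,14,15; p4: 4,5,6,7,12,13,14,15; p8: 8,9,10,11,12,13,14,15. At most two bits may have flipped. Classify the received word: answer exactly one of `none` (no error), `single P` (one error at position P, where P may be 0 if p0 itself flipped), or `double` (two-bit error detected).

s1: b1⊕b3⊕b5⊕b7⊕b9⊕b11⊕b13⊕b15 = 0⊕0⊕0⊕0⊕0⊕1⊕0⊕0 = 1
s2: b2⊕b3⊕b6⊕b7⊕b10⊕b11⊕b14⊕b15 = 0⊕0⊕1⊕0⊕0⊕1⊕0⊕0 = 0
s4: b4⊕b5⊕b6⊕b7⊕b12⊕b13⊕b14⊕b15 = 0⊕0⊕1⊕0⊕1⊕0⊕0⊕0 = 0
s8: b8⊕b9⊕b10⊕b11⊕b12⊕b13⊕b14⊕b15 = 1⊕0⊕0⊕1⊕1⊕0⊕0⊕0 = 1
Syndrome (s8...s1) = 1001 → position 9.
Overall parity (XOR of all 16 bits, including p0): 1⊕0⊕0⊕0⊕0⊕0⊕1⊕0⊕1⊕0⊕0⊕1⊕1⊕0⊕0⊕0 = 1
Overall=1, syndrome position=9 → single-bit error at position 9.

single 9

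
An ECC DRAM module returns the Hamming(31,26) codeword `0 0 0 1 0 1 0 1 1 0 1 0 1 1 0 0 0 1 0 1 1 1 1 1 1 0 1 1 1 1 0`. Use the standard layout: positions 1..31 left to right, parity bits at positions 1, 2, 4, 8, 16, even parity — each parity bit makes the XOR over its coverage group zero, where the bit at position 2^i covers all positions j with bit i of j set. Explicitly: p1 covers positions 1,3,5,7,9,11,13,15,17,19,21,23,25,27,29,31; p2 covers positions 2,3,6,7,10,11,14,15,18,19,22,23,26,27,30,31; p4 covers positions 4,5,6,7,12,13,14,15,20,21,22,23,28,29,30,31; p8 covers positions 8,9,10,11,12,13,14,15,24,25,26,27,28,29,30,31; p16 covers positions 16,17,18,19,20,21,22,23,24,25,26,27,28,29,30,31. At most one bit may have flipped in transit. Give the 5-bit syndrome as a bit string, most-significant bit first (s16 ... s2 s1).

s1: b1⊕b3⊕b5⊕b7⊕b9⊕b11⊕b13⊕b15⊕b17⊕b19⊕b21⊕b23⊕b25⊕b27⊕b29⊕b31 = 0⊕0⊕0⊕0⊕1⊕1⊕1⊕0⊕0⊕0⊕1⊕1⊕1⊕1⊕1⊕0 = 0
s2: b2⊕b3⊕b6⊕b7⊕b10⊕b11⊕b14⊕b15⊕b18⊕b19⊕b22⊕b23⊕b26⊕b27⊕b30⊕b31 = 0⊕0⊕1⊕0⊕0⊕1⊕1⊕0⊕1⊕0⊕1⊕1⊕0⊕1⊕1⊕0 = 0
s4: b4⊕b5⊕b6⊕b7⊕b12⊕b13⊕b14⊕b15⊕b20⊕b21⊕b22⊕b23⊕b28⊕b29⊕b30⊕b31 = 1⊕0⊕1⊕0⊕0⊕1⊕1⊕0⊕1⊕1⊕1⊕1⊕1⊕1⊕1⊕0 = 1
s8: b8⊕b9⊕b10⊕b11⊕b12⊕b13⊕b14⊕b15⊕b24⊕b25⊕b26⊕b27⊕b28⊕b29⊕b30⊕b31 = 1⊕1⊕0⊕1⊕0⊕1⊕1⊕0⊕1⊕1⊕0⊕1⊕1⊕1⊕1⊕0 = 1
s16: b16⊕b17⊕b18⊕b19⊕b20⊕b21⊕b22⊕b23⊕b24⊕b25⊕b26⊕b27⊕b28⊕b29⊕b30⊕b31 = 0⊕0⊕1⊕0⊕1⊕1⊕1⊕1⊕1⊕1⊕0⊕1⊕1⊕1⊕1⊕0 = 1
Syndrome (s16...s1) = 11100 → position 28.

11100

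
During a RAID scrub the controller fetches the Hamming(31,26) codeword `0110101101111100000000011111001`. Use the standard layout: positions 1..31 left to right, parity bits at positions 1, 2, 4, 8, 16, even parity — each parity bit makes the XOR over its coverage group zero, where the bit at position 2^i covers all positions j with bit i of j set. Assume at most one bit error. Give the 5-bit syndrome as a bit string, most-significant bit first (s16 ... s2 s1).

s1: b1⊕b3⊕b5⊕b7⊕b9⊕b11⊕b13⊕b15⊕b17⊕b19⊕b21⊕b23⊕b25⊕b27⊕b29⊕b31 = 0⊕1⊕1⊕1⊕0⊕1⊕1⊕0⊕0⊕0⊕0⊕0⊕1⊕1⊕0⊕1 = 0
s2: b2⊕b3⊕b6⊕b7⊕b10⊕b11⊕b14⊕b15⊕b18⊕b19⊕b22⊕b23⊕b26⊕b27⊕b30⊕b31 = 1⊕1⊕0⊕1⊕1⊕1⊕1⊕0⊕0⊕0⊕0⊕0⊕1⊕1⊕0⊕1 = 1
s4: b4⊕b5⊕b6⊕b7⊕b12⊕b13⊕b14⊕b15⊕b20⊕b21⊕b22⊕b23⊕b28⊕b29⊕b30⊕b31 = 0⊕1⊕0⊕1⊕1⊕1⊕1⊕0⊕0⊕0⊕0⊕0⊕1⊕0⊕0⊕1 = 1
s8: b8⊕b9⊕b10⊕b11⊕b12⊕b13⊕b14⊕b15⊕b24⊕b25⊕b26⊕b27⊕b28⊕b29⊕b30⊕b31 = 1⊕0⊕1⊕1⊕1⊕1⊕1⊕0⊕1⊕1⊕1⊕1⊕1⊕0⊕0⊕1 = 0
s16: b16⊕b17⊕b18⊕b19⊕b20⊕b21⊕b22⊕b23⊕b24⊕b25⊕b26⊕b27⊕b28⊕b29⊕b30⊕b31 = 0⊕0⊕0⊕0⊕0⊕0⊕0⊕0⊕1⊕1⊕1⊕1⊕1⊕0⊕0⊕1 = 0
Syndrome (s16...s1) = 00110 → position 6.

00110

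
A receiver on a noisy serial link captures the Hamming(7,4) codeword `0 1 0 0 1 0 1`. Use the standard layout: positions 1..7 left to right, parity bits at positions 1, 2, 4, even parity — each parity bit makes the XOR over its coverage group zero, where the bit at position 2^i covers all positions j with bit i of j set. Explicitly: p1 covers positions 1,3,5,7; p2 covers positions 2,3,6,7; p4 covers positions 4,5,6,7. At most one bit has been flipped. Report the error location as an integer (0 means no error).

s1: b1⊕b3⊕b5⊕b7 = 0⊕0⊕1⊕1 = 0
s2: b2⊕b3⊕b6⊕b7 = 1⊕0⊕0⊕1 = 0
s4: b4⊕b5⊕b6⊕b7 = 0⊕1⊕0⊕1 = 0
Syndrome (s4...s1) = 000 → position 0 (no error).

0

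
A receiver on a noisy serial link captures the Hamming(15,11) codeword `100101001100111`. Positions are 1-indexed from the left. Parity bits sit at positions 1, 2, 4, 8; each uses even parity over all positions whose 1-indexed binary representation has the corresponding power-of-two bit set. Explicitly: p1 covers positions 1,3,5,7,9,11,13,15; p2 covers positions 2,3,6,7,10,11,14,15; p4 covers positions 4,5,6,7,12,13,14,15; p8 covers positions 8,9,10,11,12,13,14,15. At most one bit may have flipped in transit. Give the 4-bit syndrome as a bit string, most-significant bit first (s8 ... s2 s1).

1100

s1: b1⊕b3⊕b5⊕b7⊕b9⊕b11⊕b13⊕b15 = 1⊕0⊕0⊕0⊕1⊕0⊕1⊕1 = 0
s2: b2⊕b3⊕b6⊕b7⊕b10⊕b11⊕b14⊕b15 = 0⊕0⊕1⊕0⊕1⊕0⊕1⊕1 = 0
s4: b4⊕b5⊕b6⊕b7⊕b12⊕b13⊕b14⊕b15 = 1⊕0⊕1⊕0⊕0⊕1⊕1⊕1 = 1
s8: b8⊕b9⊕b10⊕b11⊕b12⊕b13⊕b14⊕b15 = 0⊕1⊕1⊕0⊕0⊕1⊕1⊕1 = 1
Syndrome (s8...s1) = 1100 → position 12.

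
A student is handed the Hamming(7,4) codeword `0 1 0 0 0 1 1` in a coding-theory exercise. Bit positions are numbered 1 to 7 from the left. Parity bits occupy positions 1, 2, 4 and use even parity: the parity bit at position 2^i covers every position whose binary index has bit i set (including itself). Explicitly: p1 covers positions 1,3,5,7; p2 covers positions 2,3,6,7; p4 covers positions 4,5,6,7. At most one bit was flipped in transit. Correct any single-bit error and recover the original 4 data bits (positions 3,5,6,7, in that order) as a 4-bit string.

s1: b1⊕b3⊕b5⊕b7 = 0⊕0⊕0⊕1 = 1
s2: b2⊕b3⊕b6⊕b7 = 1⊕0⊕1⊕1 = 1
s4: b4⊕b5⊕b6⊕b7 = 0⊕0⊕1⊕1 = 0
Syndrome (s4...s1) = 011 → position 3.
Flip bit 3: corrected codeword = 0110011
Data bits at positions 3,5,6,7: 1011

1011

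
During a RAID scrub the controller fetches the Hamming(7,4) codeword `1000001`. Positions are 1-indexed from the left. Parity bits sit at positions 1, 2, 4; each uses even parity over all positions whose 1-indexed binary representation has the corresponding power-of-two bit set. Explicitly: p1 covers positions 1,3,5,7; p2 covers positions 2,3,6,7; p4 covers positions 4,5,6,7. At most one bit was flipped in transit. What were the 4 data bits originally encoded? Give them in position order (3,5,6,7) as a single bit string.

0011

s1: b1⊕b3⊕b5⊕b7 = 1⊕0⊕0⊕1 = 0
s2: b2⊕b3⊕b6⊕b7 = 0⊕0⊕0⊕1 = 1
s4: b4⊕b5⊕b6⊕b7 = 0⊕0⊕0⊕1 = 1
Syndrome (s4...s1) = 110 → position 6.
Flip bit 6: corrected codeword = 1000011
Data bits at positions 3,5,6,7: 0011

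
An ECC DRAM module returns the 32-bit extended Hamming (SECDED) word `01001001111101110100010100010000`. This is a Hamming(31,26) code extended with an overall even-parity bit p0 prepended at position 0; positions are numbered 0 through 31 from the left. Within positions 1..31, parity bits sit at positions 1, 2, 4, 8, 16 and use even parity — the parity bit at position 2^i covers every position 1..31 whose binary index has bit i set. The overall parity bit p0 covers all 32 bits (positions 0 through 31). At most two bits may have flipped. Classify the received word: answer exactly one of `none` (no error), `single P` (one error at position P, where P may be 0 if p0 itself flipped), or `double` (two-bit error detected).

double

s1: b1⊕b3⊕b5⊕b7⊕b9⊕b11⊕b13⊕b15⊕b17⊕b19⊕b21⊕b23⊕b25⊕b27⊕b29⊕b31 = 1⊕0⊕0⊕1⊕1⊕1⊕1⊕1⊕1⊕0⊕1⊕1⊕0⊕1⊕0⊕0 = 0
s2: b2⊕b3⊕b6⊕b7⊕b10⊕b11⊕b14⊕b15⊕b18⊕b19⊕b22⊕b23⊕b26⊕b27⊕b30⊕b31 = 0⊕0⊕0⊕1⊕1⊕1⊕1⊕1⊕0⊕0⊕0⊕1⊕0⊕1⊕0⊕0 = 1
s4: b4⊕b5⊕b6⊕b7⊕b12⊕b13⊕b14⊕b15⊕b20⊕b21⊕b22⊕b23⊕b28⊕b29⊕b30⊕b31 = 1⊕0⊕0⊕1⊕0⊕1⊕1⊕1⊕0⊕1⊕0⊕1⊕0⊕0⊕0⊕0 = 1
s8: b8⊕b9⊕b10⊕b11⊕b12⊕b13⊕b14⊕b15⊕b24⊕b25⊕b26⊕b27⊕b28⊕b29⊕b30⊕b31 = 1⊕1⊕1⊕1⊕0⊕1⊕1⊕1⊕0⊕0⊕0⊕1⊕0⊕0⊕0⊕0 = 0
s16: b16⊕b17⊕b18⊕b19⊕b20⊕b21⊕b22⊕b23⊕b24⊕b25⊕b26⊕b27⊕b28⊕b29⊕b30⊕b31 = 0⊕1⊕0⊕0⊕0⊕1⊕0⊕1⊕0⊕0⊕0⊕1⊕0⊕0⊕0⊕0 = 0
Syndrome (s16...s1) = 00110 → position 6.
Overall parity (XOR of all 32 bits, including p0): 0⊕1⊕0⊕0⊕1⊕0⊕0⊕1⊕1⊕1⊕1⊕1⊕0⊕1⊕1⊕1⊕0⊕1⊕0⊕0⊕0⊕1⊕0⊕1⊕0⊕0⊕0⊕1⊕0⊕0⊕0⊕0 = 0
Overall=0, syndrome position=6 → double-bit error detected (uncorrectable).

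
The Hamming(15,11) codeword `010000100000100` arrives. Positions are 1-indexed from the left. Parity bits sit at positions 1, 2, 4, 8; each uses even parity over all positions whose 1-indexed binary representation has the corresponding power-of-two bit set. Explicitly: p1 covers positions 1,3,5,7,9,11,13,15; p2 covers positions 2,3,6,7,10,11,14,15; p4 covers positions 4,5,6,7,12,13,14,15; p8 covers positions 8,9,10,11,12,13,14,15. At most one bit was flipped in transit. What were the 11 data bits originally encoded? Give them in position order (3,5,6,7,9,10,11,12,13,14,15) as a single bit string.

00010000100

s1: b1⊕b3⊕b5⊕b7⊕b9⊕b11⊕b13⊕b15 = 0⊕0⊕0⊕1⊕0⊕0⊕1⊕0 = 0
s2: b2⊕b3⊕b6⊕b7⊕b10⊕b11⊕b14⊕b15 = 1⊕0⊕0⊕1⊕0⊕0⊕0⊕0 = 0
s4: b4⊕b5⊕b6⊕b7⊕b12⊕b13⊕b14⊕b15 = 0⊕0⊕0⊕1⊕0⊕1⊕0⊕0 = 0
s8: b8⊕b9⊕b10⊕b11⊕b12⊕b13⊕b14⊕b15 = 0⊕0⊕0⊕0⊕0⊕1⊕0⊕0 = 1
Syndrome (s8...s1) = 1000 → position 8.
Flip bit 8: corrected codeword = 010000110000100
Data bits at positions 3,5,6,7,9,10,11,12,13,14,15: 00010000100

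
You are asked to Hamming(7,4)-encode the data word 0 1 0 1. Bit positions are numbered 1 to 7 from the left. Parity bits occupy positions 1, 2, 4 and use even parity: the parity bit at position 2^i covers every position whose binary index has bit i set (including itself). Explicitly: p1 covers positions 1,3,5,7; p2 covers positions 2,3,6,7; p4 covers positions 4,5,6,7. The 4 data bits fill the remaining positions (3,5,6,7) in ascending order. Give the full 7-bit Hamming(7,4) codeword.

Place data bits at non-power-of-two positions: b3=0, b5=1, b6=0, b7=1.
p1 = XOR of data positions {3,5,7} = 0⊕1⊕1 = 0
p2 = XOR of data positions {3,6,7} = 0⊕0⊕1 = 1
p4 = XOR of data positions {5,6,7} = 1⊕0⊕1 = 0
Codeword b1..b7 = 0100101

0100101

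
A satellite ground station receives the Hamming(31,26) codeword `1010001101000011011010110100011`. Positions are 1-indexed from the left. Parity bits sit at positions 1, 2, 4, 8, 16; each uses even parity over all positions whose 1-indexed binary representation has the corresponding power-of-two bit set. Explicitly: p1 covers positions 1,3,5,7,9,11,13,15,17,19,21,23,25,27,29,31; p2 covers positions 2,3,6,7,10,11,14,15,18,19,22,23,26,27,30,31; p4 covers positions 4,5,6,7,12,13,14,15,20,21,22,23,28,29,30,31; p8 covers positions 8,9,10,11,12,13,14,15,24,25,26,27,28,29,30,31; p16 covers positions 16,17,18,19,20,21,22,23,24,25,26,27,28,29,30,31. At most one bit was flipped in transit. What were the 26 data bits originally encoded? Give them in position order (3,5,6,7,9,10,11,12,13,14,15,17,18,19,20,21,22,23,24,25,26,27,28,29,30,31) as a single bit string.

s1: b1⊕b3⊕b5⊕b7⊕b9⊕b11⊕b13⊕b15⊕b17⊕b19⊕b21⊕b23⊕b25⊕b27⊕b29⊕b31 = 1⊕1⊕0⊕1⊕0⊕0⊕0⊕1⊕0⊕1⊕1⊕1⊕0⊕0⊕0⊕1 = 0
s2: b2⊕b3⊕b6⊕b7⊕b10⊕b11⊕b14⊕b15⊕b18⊕b19⊕b22⊕b23⊕b26⊕b27⊕b30⊕b31 = 0⊕1⊕0⊕1⊕1⊕0⊕0⊕1⊕1⊕1⊕0⊕1⊕1⊕0⊕1⊕1 = 0
s4: b4⊕b5⊕b6⊕b7⊕b12⊕b13⊕b14⊕b15⊕b20⊕b21⊕b22⊕b23⊕b28⊕b29⊕b30⊕b31 = 0⊕0⊕0⊕1⊕0⊕0⊕0⊕1⊕0⊕1⊕0⊕1⊕0⊕0⊕1⊕1 = 0
s8: b8⊕b9⊕b10⊕b11⊕b12⊕b13⊕b14⊕b15⊕b24⊕b25⊕b26⊕b27⊕b28⊕b29⊕b30⊕b31 = 1⊕0⊕1⊕0⊕0⊕0⊕0⊕1⊕1⊕0⊕1⊕0⊕0⊕0⊕1⊕1 = 1
s16: b16⊕b17⊕b18⊕b19⊕b20⊕b21⊕b22⊕b23⊕b24⊕b25⊕b26⊕b27⊕b28⊕b29⊕b30⊕b31 = 1⊕0⊕1⊕1⊕0⊕1⊕0⊕1⊕1⊕0⊕1⊕0⊕0⊕0⊕1⊕1 = 1
Syndrome (s16...s1) = 11000 → position 24.
Flip bit 24: corrected codeword = 1010001101000011011010100100011
Data bits at positions 3,5,6,7,9,10,11,12,13,14,15,17,18,19,20,21,22,23,24,25,26,27,28,29,30,31: 10010100001011010100100011

10010100001011010100100011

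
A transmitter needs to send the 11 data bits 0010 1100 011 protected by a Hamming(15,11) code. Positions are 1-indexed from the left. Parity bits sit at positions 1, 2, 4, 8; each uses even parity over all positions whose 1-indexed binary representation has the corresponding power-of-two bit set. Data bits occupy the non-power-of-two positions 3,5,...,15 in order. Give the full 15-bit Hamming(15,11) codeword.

000101001100011

Place data bits at non-power-of-two positions: b3=0, b5=0, b6=1, b7=0, b9=1, b10=1, b11=0, b12=0, b13=0, b14=1, b15=1.
p1 = XOR of data positions {3,5,7,9,11,13,15} = 0⊕0⊕0⊕1⊕0⊕0⊕1 = 0
p2 = XOR of data positions {3,6,7,10,11,14,15} = 0⊕1⊕0⊕1⊕0⊕1⊕1 = 0
p4 = XOR of data positions {5,6,7,12,13,14,15} = 0⊕1⊕0⊕0⊕0⊕1⊕1 = 1
p8 = XOR of data positions {9,10,11,12,13,14,15} = 1⊕1⊕0⊕0⊕0⊕1⊕1 = 0
Codeword b1..b15 = 000101001100011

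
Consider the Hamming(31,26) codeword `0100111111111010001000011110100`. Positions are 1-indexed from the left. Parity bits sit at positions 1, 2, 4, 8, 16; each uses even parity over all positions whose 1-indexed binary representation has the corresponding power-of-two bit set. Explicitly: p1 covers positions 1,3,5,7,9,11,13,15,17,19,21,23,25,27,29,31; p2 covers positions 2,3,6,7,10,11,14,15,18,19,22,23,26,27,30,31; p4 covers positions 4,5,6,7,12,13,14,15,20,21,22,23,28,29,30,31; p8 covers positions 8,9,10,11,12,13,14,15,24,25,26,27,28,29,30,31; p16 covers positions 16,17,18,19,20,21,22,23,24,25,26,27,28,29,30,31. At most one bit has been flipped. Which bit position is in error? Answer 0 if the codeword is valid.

6

s1: b1⊕b3⊕b5⊕b7⊕b9⊕b11⊕b13⊕b15⊕b17⊕b19⊕b21⊕b23⊕b25⊕b27⊕b29⊕b31 = 0⊕0⊕1⊕1⊕1⊕1⊕1⊕1⊕0⊕1⊕0⊕0⊕1⊕1⊕1⊕0 = 0
s2: b2⊕b3⊕b6⊕b7⊕b10⊕b11⊕b14⊕b15⊕b18⊕b19⊕b22⊕b23⊕b26⊕b27⊕b30⊕b31 = 1⊕0⊕1⊕1⊕1⊕1⊕0⊕1⊕0⊕1⊕0⊕0⊕1⊕1⊕0⊕0 = 1
s4: b4⊕b5⊕b6⊕b7⊕b12⊕b13⊕b14⊕b15⊕b20⊕b21⊕b22⊕b23⊕b28⊕b29⊕b30⊕b31 = 0⊕1⊕1⊕1⊕1⊕1⊕0⊕1⊕0⊕0⊕0⊕0⊕0⊕1⊕0⊕0 = 1
s8: b8⊕b9⊕b10⊕b11⊕b12⊕b13⊕b14⊕b15⊕b24⊕b25⊕b26⊕b27⊕b28⊕b29⊕b30⊕b31 = 1⊕1⊕1⊕1⊕1⊕1⊕0⊕1⊕1⊕1⊕1⊕1⊕0⊕1⊕0⊕0 = 0
s16: b16⊕b17⊕b18⊕b19⊕b20⊕b21⊕b22⊕b23⊕b24⊕b25⊕b26⊕b27⊕b28⊕b29⊕b30⊕b31 = 0⊕0⊕0⊕1⊕0⊕0⊕0⊕0⊕1⊕1⊕1⊕1⊕0⊕1⊕0⊕0 = 0
Syndrome (s16...s1) = 00110 → position 6.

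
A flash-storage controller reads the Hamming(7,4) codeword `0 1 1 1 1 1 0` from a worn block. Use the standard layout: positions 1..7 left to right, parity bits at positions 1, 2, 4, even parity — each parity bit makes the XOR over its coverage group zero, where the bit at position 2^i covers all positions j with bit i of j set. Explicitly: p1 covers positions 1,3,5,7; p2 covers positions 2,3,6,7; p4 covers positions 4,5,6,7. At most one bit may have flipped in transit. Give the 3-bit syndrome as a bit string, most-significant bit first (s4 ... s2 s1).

s1: b1⊕b3⊕b5⊕b7 = 0⊕1⊕1⊕0 = 0
s2: b2⊕b3⊕b6⊕b7 = 1⊕1⊕1⊕0 = 1
s4: b4⊕b5⊕b6⊕b7 = 1⊕1⊕1⊕0 = 1
Syndrome (s4...s1) = 110 → position 6.

110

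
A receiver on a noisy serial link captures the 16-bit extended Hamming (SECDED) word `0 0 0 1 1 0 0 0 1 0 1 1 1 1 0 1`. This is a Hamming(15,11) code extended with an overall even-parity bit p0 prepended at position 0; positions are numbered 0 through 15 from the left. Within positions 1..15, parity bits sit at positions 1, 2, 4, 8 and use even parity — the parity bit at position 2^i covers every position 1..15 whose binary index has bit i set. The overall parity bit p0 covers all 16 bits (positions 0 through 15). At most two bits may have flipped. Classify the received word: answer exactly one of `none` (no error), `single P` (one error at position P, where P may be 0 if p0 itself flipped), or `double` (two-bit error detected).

none

s1: b1⊕b3⊕b5⊕b7⊕b9⊕b11⊕b13⊕b15 = 0⊕1⊕0⊕0⊕0⊕1⊕1⊕1 = 0
s2: b2⊕b3⊕b6⊕b7⊕b10⊕b11⊕b14⊕b15 = 0⊕1⊕0⊕0⊕1⊕1⊕0⊕1 = 0
s4: b4⊕b5⊕b6⊕b7⊕b12⊕b13⊕b14⊕b15 = 1⊕0⊕0⊕0⊕1⊕1⊕0⊕1 = 0
s8: b8⊕b9⊕b10⊕b11⊕b12⊕b13⊕b14⊕b15 = 1⊕0⊕1⊕1⊕1⊕1⊕0⊕1 = 0
Syndrome (s8...s1) = 0000 → position 0 (no error).
Overall parity (XOR of all 16 bits, including p0): 0⊕0⊕0⊕1⊕1⊕0⊕0⊕0⊕1⊕0⊕1⊕1⊕1⊕1⊕0⊕1 = 0
Overall=0, syndrome position=0 → no error.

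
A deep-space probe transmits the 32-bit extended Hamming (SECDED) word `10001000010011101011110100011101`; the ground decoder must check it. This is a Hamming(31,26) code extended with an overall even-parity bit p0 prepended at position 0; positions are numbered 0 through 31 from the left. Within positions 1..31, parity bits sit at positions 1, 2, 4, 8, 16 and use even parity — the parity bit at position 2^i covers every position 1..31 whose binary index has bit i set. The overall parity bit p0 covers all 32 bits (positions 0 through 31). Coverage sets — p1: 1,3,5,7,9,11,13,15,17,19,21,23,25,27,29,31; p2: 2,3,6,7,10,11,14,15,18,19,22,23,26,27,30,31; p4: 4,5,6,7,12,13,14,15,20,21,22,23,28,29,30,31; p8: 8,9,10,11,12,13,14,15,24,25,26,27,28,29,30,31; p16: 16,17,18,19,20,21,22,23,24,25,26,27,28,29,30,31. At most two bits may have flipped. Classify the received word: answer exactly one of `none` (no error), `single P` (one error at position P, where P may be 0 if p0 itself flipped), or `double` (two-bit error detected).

s1: b1⊕b3⊕b5⊕b7⊕b9⊕b11⊕b13⊕b15⊕b17⊕b19⊕b21⊕b23⊕b25⊕b27⊕b29⊕b31 = 0⊕0⊕0⊕0⊕1⊕0⊕1⊕0⊕0⊕1⊕1⊕1⊕0⊕1⊕1⊕1 = 0
s2: b2⊕b3⊕b6⊕b7⊕b10⊕b11⊕b14⊕b15⊕b18⊕b19⊕b22⊕b23⊕b26⊕b27⊕b30⊕b31 = 0⊕0⊕0⊕0⊕0⊕0⊕1⊕0⊕1⊕1⊕0⊕1⊕0⊕1⊕0⊕1 = 0
s4: b4⊕b5⊕b6⊕b7⊕b12⊕b13⊕b14⊕b15⊕b20⊕b21⊕b22⊕b23⊕b28⊕b29⊕b30⊕b31 = 1⊕0⊕0⊕0⊕1⊕1⊕1⊕0⊕1⊕1⊕0⊕1⊕1⊕1⊕0⊕1 = 0
s8: b8⊕b9⊕b10⊕b11⊕b12⊕b13⊕b14⊕b15⊕b24⊕b25⊕b26⊕b27⊕b28⊕b29⊕b30⊕b31 = 0⊕1⊕0⊕0⊕1⊕1⊕1⊕0⊕0⊕0⊕0⊕1⊕1⊕1⊕0⊕1 = 0
s16: b16⊕b17⊕b18⊕b19⊕b20⊕b21⊕b22⊕b23⊕b24⊕b25⊕b26⊕b27⊕b28⊕b29⊕b30⊕b31 = 1⊕0⊕1⊕1⊕1⊕1⊕0⊕1⊕0⊕0⊕0⊕1⊕1⊕1⊕0⊕1 = 0
Syndrome (s16...s1) = 00000 → position 0 (no error).
Overall parity (XOR of all 32 bits, including p0): 1⊕0⊕0⊕0⊕1⊕0⊕0⊕0⊕0⊕1⊕0⊕0⊕1⊕1⊕1⊕0⊕1⊕0⊕1⊕1⊕1⊕1⊕0⊕1⊕0⊕0⊕0⊕1⊕1⊕1⊕0⊕1 = 0
Overall=0, syndrome position=0 → no error.

none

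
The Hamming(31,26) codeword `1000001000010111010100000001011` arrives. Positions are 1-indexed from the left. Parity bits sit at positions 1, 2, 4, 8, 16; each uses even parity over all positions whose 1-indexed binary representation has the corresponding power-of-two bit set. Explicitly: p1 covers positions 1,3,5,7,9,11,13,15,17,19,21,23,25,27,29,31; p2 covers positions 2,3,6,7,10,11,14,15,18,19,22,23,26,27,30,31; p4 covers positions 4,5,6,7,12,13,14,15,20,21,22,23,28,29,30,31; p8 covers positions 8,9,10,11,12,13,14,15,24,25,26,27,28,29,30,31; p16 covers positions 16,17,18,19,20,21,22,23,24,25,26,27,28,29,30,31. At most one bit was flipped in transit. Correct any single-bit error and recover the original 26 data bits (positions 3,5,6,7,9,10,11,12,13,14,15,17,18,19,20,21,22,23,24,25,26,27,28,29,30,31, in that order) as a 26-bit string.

s1: b1⊕b3⊕b5⊕b7⊕b9⊕b11⊕b13⊕b15⊕b17⊕b19⊕b21⊕b23⊕b25⊕b27⊕b29⊕b31 = 1⊕0⊕0⊕1⊕0⊕0⊕0⊕1⊕0⊕0⊕0⊕0⊕0⊕0⊕0⊕1 = 0
s2: b2⊕b3⊕b6⊕b7⊕b10⊕b11⊕b14⊕b15⊕b18⊕b19⊕b22⊕b23⊕b26⊕b27⊕b30⊕b31 = 0⊕0⊕0⊕1⊕0⊕0⊕1⊕1⊕1⊕0⊕0⊕0⊕0⊕0⊕1⊕1 = 0
s4: b4⊕b5⊕b6⊕b7⊕b12⊕b13⊕b14⊕b15⊕b20⊕b21⊕b22⊕b23⊕b28⊕b29⊕b30⊕b31 = 0⊕0⊕0⊕1⊕1⊕0⊕1⊕1⊕1⊕0⊕0⊕0⊕1⊕0⊕1⊕1 = 0
s8: b8⊕b9⊕b10⊕b11⊕b12⊕b13⊕b14⊕b15⊕b24⊕b25⊕b26⊕b27⊕b28⊕b29⊕b30⊕b31 = 0⊕0⊕0⊕0⊕1⊕0⊕1⊕1⊕0⊕0⊕0⊕0⊕1⊕0⊕1⊕1 = 0
s16: b16⊕b17⊕b18⊕b19⊕b20⊕b21⊕b22⊕b23⊕b24⊕b25⊕b26⊕b27⊕b28⊕b29⊕b30⊕b31 = 1⊕0⊕1⊕0⊕1⊕0⊕0⊕0⊕0⊕0⊕0⊕0⊕1⊕0⊕1⊕1 = 0
Syndrome (s16...s1) = 00000 → position 0 (no error).
No correction needed.
Data bits at positions 3,5,6,7,9,10,11,12,13,14,15,17,18,19,20,21,22,23,24,25,26,27,28,29,30,31: 00010001011010100000001011

00010001011010100000001011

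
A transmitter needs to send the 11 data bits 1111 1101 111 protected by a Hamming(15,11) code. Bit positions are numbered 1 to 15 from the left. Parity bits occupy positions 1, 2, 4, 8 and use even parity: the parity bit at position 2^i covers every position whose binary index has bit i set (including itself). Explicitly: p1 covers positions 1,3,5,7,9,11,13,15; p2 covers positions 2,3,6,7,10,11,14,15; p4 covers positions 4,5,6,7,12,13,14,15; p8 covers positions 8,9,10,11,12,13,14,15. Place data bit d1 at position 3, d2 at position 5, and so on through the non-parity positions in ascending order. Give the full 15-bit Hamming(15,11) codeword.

001111101101111

Place data bits at non-power-of-two positions: b3=1, b5=1, b6=1, b7=1, b9=1, b10=1, b11=0, b12=1, b13=1, b14=1, b15=1.
p1 = XOR of data positions {3,5,7,9,11,13,15} = 1⊕1⊕1⊕1⊕0⊕1⊕1 = 0
p2 = XOR of data positions {3,6,7,10,11,14,15} = 1⊕1⊕1⊕1⊕0⊕1⊕1 = 0
p4 = XOR of data positions {5,6,7,12,13,14,15} = 1⊕1⊕1⊕1⊕1⊕1⊕1 = 1
p8 = XOR of data positions {9,10,11,12,13,14,15} = 1⊕1⊕0⊕1⊕1⊕1⊕1 = 0
Codeword b1..b15 = 001111101101111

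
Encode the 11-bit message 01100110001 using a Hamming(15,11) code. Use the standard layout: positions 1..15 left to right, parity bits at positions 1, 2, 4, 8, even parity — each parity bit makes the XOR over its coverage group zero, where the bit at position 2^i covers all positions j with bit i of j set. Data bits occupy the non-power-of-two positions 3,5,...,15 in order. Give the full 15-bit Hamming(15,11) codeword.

100111010110001

Place data bits at non-power-of-two positions: b3=0, b5=1, b6=1, b7=0, b9=0, b10=1, b11=1, b12=0, b13=0, b14=0, b15=1.
p1 = XOR of data positions {3,5,7,9,11,13,15} = 0⊕1⊕0⊕0⊕1⊕0⊕1 = 1
p2 = XOR of data positions {3,6,7,10,11,14,15} = 0⊕1⊕0⊕1⊕1⊕0⊕1 = 0
p4 = XOR of data positions {5,6,7,12,13,14,15} = 1⊕1⊕0⊕0⊕0⊕0⊕1 = 1
p8 = XOR of data positions {9,10,11,12,13,14,15} = 0⊕1⊕1⊕0⊕0⊕0⊕1 = 1
Codeword b1..b15 = 100111010110001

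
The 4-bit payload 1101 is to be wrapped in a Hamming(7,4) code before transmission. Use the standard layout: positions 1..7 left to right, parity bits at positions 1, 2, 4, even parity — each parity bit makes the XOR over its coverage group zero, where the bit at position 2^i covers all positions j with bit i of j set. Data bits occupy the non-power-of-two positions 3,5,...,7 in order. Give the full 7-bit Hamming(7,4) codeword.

1010101

Place data bits at non-power-of-two positions: b3=1, b5=1, b6=0, b7=1.
p1 = XOR of data positions {3,5,7} = 1⊕1⊕1 = 1
p2 = XOR of data positions {3,6,7} = 1⊕0⊕1 = 0
p4 = XOR of data positions {5,6,7} = 1⊕0⊕1 = 0
Codeword b1..b7 = 1010101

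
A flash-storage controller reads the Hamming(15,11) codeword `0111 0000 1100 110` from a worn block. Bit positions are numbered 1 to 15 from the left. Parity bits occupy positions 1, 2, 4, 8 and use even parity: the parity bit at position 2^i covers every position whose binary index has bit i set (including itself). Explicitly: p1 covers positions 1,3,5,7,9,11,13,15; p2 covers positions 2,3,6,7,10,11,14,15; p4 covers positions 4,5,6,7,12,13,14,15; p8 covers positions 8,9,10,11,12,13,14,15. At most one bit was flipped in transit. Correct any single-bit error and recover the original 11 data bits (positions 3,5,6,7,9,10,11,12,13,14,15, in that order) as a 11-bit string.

11001100110

s1: b1⊕b3⊕b5⊕b7⊕b9⊕b11⊕b13⊕b15 = 0⊕1⊕0⊕0⊕1⊕0⊕1⊕0 = 1
s2: b2⊕b3⊕b6⊕b7⊕b10⊕b11⊕b14⊕b15 = 1⊕1⊕0⊕0⊕1⊕0⊕1⊕0 = 0
s4: b4⊕b5⊕b6⊕b7⊕b12⊕b13⊕b14⊕b15 = 1⊕0⊕0⊕0⊕0⊕1⊕1⊕0 = 1
s8: b8⊕b9⊕b10⊕b11⊕b12⊕b13⊕b14⊕b15 = 0⊕1⊕1⊕0⊕0⊕1⊕1⊕0 = 0
Syndrome (s8...s1) = 0101 → position 5.
Flip bit 5: corrected codeword = 011110001100110
Data bits at positions 3,5,6,7,9,10,11,12,13,14,15: 11001100110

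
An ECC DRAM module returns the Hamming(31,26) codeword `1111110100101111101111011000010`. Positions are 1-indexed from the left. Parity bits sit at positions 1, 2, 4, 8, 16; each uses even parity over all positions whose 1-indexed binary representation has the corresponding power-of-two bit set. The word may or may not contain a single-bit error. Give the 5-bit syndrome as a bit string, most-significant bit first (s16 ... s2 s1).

10010

s1: b1⊕b3⊕b5⊕b7⊕b9⊕b11⊕b13⊕b15⊕b17⊕b19⊕b21⊕b23⊕b25⊕b27⊕b29⊕b31 = 1⊕1⊕1⊕0⊕0⊕1⊕1⊕1⊕1⊕1⊕1⊕0⊕1⊕0⊕0⊕0 = 0
s2: b2⊕b3⊕b6⊕b7⊕b10⊕b11⊕b14⊕b15⊕b18⊕b19⊕b22⊕b23⊕b26⊕b27⊕b30⊕b31 = 1⊕1⊕1⊕0⊕0⊕1⊕1⊕1⊕0⊕1⊕1⊕0⊕0⊕0⊕1⊕0 = 1
s4: b4⊕b5⊕b6⊕b7⊕b12⊕b13⊕b14⊕b15⊕b20⊕b21⊕b22⊕b23⊕b28⊕b29⊕b30⊕b31 = 1⊕1⊕1⊕0⊕0⊕1⊕1⊕1⊕1⊕1⊕1⊕0⊕0⊕0⊕1⊕0 = 0
s8: b8⊕b9⊕b10⊕b11⊕b12⊕b13⊕b14⊕b15⊕b24⊕b25⊕b26⊕b27⊕b28⊕b29⊕b30⊕b31 = 1⊕0⊕0⊕1⊕0⊕1⊕1⊕1⊕1⊕1⊕0⊕0⊕0⊕0⊕1⊕0 = 0
s16: b16⊕b17⊕b18⊕b19⊕b20⊕b21⊕b22⊕b23⊕b24⊕b25⊕b26⊕b27⊕b28⊕b29⊕b30⊕b31 = 1⊕1⊕0⊕1⊕1⊕1⊕1⊕0⊕1⊕1⊕0⊕0⊕0⊕0⊕1⊕0 = 1
Syndrome (s16...s1) = 10010 → position 18.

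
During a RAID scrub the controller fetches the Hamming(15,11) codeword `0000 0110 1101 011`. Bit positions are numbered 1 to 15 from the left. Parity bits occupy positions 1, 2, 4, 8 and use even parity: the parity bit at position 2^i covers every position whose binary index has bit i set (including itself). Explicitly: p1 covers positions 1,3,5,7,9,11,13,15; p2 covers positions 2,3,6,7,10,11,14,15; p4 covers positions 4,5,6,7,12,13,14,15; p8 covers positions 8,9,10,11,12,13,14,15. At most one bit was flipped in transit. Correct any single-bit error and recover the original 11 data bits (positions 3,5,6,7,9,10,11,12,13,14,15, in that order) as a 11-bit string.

00111101010

s1: b1⊕b3⊕b5⊕b7⊕b9⊕b11⊕b13⊕b15 = 0⊕0⊕0⊕1⊕1⊕0⊕0⊕1 = 1
s2: b2⊕b3⊕b6⊕b7⊕b10⊕b11⊕b14⊕b15 = 0⊕0⊕1⊕1⊕1⊕0⊕1⊕1 = 1
s4: b4⊕b5⊕b6⊕b7⊕b12⊕b13⊕b14⊕b15 = 0⊕0⊕1⊕1⊕1⊕0⊕1⊕1 = 1
s8: b8⊕b9⊕b10⊕b11⊕b12⊕b13⊕b14⊕b15 = 0⊕1⊕1⊕0⊕1⊕0⊕1⊕1 = 1
Syndrome (s8...s1) = 1111 → position 15.
Flip bit 15: corrected codeword = 000001101101010
Data bits at positions 3,5,6,7,9,10,11,12,13,14,15: 00111101010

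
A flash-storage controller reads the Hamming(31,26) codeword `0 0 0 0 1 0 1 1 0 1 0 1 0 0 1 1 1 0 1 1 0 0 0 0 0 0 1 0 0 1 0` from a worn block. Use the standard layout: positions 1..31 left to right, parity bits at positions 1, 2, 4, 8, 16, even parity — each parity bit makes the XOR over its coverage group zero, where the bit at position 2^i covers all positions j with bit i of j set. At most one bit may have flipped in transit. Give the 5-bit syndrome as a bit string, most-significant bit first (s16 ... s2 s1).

00000

s1: b1⊕b3⊕b5⊕b7⊕b9⊕b11⊕b13⊕b15⊕b17⊕b19⊕b21⊕b23⊕b25⊕b27⊕b29⊕b31 = 0⊕0⊕1⊕1⊕0⊕0⊕0⊕1⊕1⊕1⊕0⊕0⊕0⊕1⊕0⊕0 = 0
s2: b2⊕b3⊕b6⊕b7⊕b10⊕b11⊕b14⊕b15⊕b18⊕b19⊕b22⊕b23⊕b26⊕b27⊕b30⊕b31 = 0⊕0⊕0⊕1⊕1⊕0⊕0⊕1⊕0⊕1⊕0⊕0⊕0⊕1⊕1⊕0 = 0
s4: b4⊕b5⊕b6⊕b7⊕b12⊕b13⊕b14⊕b15⊕b20⊕b21⊕b22⊕b23⊕b28⊕b29⊕b30⊕b31 = 0⊕1⊕0⊕1⊕1⊕0⊕0⊕1⊕1⊕0⊕0⊕0⊕0⊕0⊕1⊕0 = 0
s8: b8⊕b9⊕b10⊕b11⊕b12⊕b13⊕b14⊕b15⊕b24⊕b25⊕b26⊕b27⊕b28⊕b29⊕b30⊕b31 = 1⊕0⊕1⊕0⊕1⊕0⊕0⊕1⊕0⊕0⊕0⊕1⊕0⊕0⊕1⊕0 = 0
s16: b16⊕b17⊕b18⊕b19⊕b20⊕b21⊕b22⊕b23⊕b24⊕b25⊕b26⊕b27⊕b28⊕b29⊕b30⊕b31 = 1⊕1⊕0⊕1⊕1⊕0⊕0⊕0⊕0⊕0⊕0⊕1⊕0⊕0⊕1⊕0 = 0
Syndrome (s16...s1) = 00000 → position 0 (no error).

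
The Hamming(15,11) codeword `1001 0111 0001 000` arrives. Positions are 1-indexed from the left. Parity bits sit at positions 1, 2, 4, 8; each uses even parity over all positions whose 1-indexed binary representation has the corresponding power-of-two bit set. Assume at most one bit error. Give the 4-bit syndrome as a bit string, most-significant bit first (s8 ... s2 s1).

0000

s1: b1⊕b3⊕b5⊕b7⊕b9⊕b11⊕b13⊕b15 = 1⊕0⊕0⊕1⊕0⊕0⊕0⊕0 = 0
s2: b2⊕b3⊕b6⊕b7⊕b10⊕b11⊕b14⊕b15 = 0⊕0⊕1⊕1⊕0⊕0⊕0⊕0 = 0
s4: b4⊕b5⊕b6⊕b7⊕b12⊕b13⊕b14⊕b15 = 1⊕0⊕1⊕1⊕1⊕0⊕0⊕0 = 0
s8: b8⊕b9⊕b10⊕b11⊕b12⊕b13⊕b14⊕b15 = 1⊕0⊕0⊕0⊕1⊕0⊕0⊕0 = 0
Syndrome (s8...s1) = 0000 → position 0 (no error).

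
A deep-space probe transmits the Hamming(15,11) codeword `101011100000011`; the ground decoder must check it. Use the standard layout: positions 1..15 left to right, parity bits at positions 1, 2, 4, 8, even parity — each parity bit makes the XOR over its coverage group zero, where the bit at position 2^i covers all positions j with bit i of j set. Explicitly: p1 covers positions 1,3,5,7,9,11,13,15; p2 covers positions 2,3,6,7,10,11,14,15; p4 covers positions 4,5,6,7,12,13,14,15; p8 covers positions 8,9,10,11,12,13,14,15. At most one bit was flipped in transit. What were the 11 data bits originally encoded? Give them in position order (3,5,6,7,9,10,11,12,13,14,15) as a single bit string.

s1: b1⊕b3⊕b5⊕b7⊕b9⊕b11⊕b13⊕b15 = 1⊕1⊕1⊕1⊕0⊕0⊕0⊕1 = 1
s2: b2⊕b3⊕b6⊕b7⊕b10⊕b11⊕b14⊕b15 = 0⊕1⊕1⊕1⊕0⊕0⊕1⊕1 = 1
s4: b4⊕b5⊕b6⊕b7⊕b12⊕b13⊕b14⊕b15 = 0⊕1⊕1⊕1⊕0⊕0⊕1⊕1 = 1
s8: b8⊕b9⊕b10⊕b11⊕b12⊕b13⊕b14⊕b15 = 0⊕0⊕0⊕0⊕0⊕0⊕1⊕1 = 0
Syndrome (s8...s1) = 0111 → position 7.
Flip bit 7: corrected codeword = 101011000000011
Data bits at positions 3,5,6,7,9,10,11,12,13,14,15: 11100000011

11100000011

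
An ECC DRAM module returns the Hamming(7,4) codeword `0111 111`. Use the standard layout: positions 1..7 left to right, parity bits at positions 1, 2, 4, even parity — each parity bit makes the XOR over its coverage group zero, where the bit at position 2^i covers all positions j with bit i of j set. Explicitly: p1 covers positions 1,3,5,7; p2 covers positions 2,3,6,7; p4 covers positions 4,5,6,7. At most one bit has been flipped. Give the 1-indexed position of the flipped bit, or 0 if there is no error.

s1: b1⊕b3⊕b5⊕b7 = 0⊕1⊕1⊕1 = 1
s2: b2⊕b3⊕b6⊕b7 = 1⊕1⊕1⊕1 = 0
s4: b4⊕b5⊕b6⊕b7 = 1⊕1⊕1⊕1 = 0
Syndrome (s4...s1) = 001 → position 1.

1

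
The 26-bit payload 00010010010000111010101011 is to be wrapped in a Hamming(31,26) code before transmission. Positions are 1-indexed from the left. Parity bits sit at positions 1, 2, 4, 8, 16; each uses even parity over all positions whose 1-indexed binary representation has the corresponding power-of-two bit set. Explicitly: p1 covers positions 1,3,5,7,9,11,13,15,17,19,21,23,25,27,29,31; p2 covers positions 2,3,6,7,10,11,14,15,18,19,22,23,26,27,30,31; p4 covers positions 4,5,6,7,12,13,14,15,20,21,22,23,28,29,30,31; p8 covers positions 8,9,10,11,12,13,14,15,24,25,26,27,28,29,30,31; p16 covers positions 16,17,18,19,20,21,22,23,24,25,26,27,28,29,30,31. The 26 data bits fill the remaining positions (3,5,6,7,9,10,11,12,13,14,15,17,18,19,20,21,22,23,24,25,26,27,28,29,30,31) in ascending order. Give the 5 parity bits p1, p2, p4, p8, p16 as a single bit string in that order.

01010

Place data bits at non-power-of-two positions: b3=0, b5=0, b6=0, b7=1, b9=0, b10=0, b11=1, b12=0, b13=0, b14=1, b15=0, b17=0, b18=0, b19=0, b20=1, b21=1, b22=1, b23=0, b24=1, b25=0, b26=1, b27=0, b28=1, b29=0, b30=1, b31=1.
p1 = XOR of data positions {3,5,7,9,11,13,15,17,19,21,23,25,27,29,31} = 0⊕0⊕1⊕0⊕1⊕0⊕0⊕0⊕0⊕1⊕0⊕0⊕0⊕0⊕1 = 0
p2 = XOR of data positions {3,6,7,10,11,14,15,18,19,22,23,26,27,30,31} = 0⊕0⊕1⊕0⊕1⊕1⊕0⊕0⊕0⊕1⊕0⊕1⊕0⊕1⊕1 = 1
p4 = XOR of data positions {5,6,7,12,13,14,15,20,21,22,23,28,29,30,31} = 0⊕0⊕1⊕0⊕0⊕1⊕0⊕1⊕1⊕1⊕0⊕1⊕0⊕1⊕1 = 0
p8 = XOR of data positions {9,10,11,12,13,14,15,24,25,26,27,28,29,30,31} = 0⊕0⊕1⊕0⊕0⊕1⊕0⊕1⊕0⊕1⊕0⊕1⊕0⊕1⊕1 = 1
p16 = XOR of data positions {17,18,19,20,21,22,23,24,25,26,27,28,29,30,31} = 0⊕0⊕0⊕1⊕1⊕1⊕0⊕1⊕0⊕1⊕0⊕1⊕0⊕1⊕1 = 0
Parity bits p1,p2,p4,p8,p16 = 01010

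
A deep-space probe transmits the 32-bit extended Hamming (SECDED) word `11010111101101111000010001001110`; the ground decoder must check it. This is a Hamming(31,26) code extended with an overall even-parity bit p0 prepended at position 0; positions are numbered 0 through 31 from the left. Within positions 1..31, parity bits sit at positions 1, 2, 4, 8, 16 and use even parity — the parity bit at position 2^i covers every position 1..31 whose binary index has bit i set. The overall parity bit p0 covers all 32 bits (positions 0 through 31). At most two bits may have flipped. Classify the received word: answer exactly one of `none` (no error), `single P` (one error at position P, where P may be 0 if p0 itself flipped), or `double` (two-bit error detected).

s1: b1⊕b3⊕b5⊕b7⊕b9⊕b11⊕b13⊕b15⊕b17⊕b19⊕b21⊕b23⊕b25⊕b27⊕b29⊕b31 = 1⊕1⊕1⊕1⊕0⊕1⊕1⊕1⊕0⊕0⊕1⊕0⊕1⊕0⊕1⊕0 = 0
s2: b2⊕b3⊕b6⊕b7⊕b10⊕b11⊕b14⊕b15⊕b18⊕b19⊕b22⊕b23⊕b26⊕b27⊕b30⊕b31 = 0⊕1⊕1⊕1⊕1⊕1⊕1⊕1⊕0⊕0⊕0⊕0⊕0⊕0⊕1⊕0 = 0
s4: b4⊕b5⊕b6⊕b7⊕b12⊕b13⊕b14⊕b15⊕b20⊕b21⊕b22⊕b23⊕b28⊕b29⊕b30⊕b31 = 0⊕1⊕1⊕1⊕0⊕1⊕1⊕1⊕0⊕1⊕0⊕0⊕1⊕1⊕1⊕0 = 0
s8: b8⊕b9⊕b10⊕b11⊕b12⊕b13⊕b14⊕b15⊕b24⊕b25⊕b26⊕b27⊕b28⊕b29⊕b30⊕b31 = 1⊕0⊕1⊕1⊕0⊕1⊕1⊕1⊕0⊕1⊕0⊕0⊕1⊕1⊕1⊕0 = 0
s16: b16⊕b17⊕b18⊕b19⊕b20⊕b21⊕b22⊕b23⊕b24⊕b25⊕b26⊕b27⊕b28⊕b29⊕b30⊕b31 = 1⊕0⊕0⊕0⊕0⊕1⊕0⊕0⊕0⊕1⊕0⊕0⊕1⊕1⊕1⊕0 = 0
Syndrome (s16...s1) = 00000 → position 0 (no error).
Overall parity (XOR of all 32 bits, including p0): 1⊕1⊕0⊕1⊕0⊕1⊕1⊕1⊕1⊕0⊕1⊕1⊕0⊕1⊕1⊕1⊕1⊕0⊕0⊕0⊕0⊕1⊕0⊕0⊕0⊕1⊕0⊕0⊕1⊕1⊕1⊕0 = 0
Overall=0, syndrome position=0 → no error.

none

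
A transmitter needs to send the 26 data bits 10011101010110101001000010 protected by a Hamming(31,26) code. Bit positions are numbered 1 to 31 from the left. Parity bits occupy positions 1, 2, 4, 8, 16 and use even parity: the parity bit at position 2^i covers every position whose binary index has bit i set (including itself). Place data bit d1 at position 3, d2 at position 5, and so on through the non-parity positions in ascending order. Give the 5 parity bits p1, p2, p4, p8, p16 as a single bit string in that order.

Place data bits at non-power-of-two positions: b3=1, b5=0, b6=0, b7=1, b9=1, b10=1, b11=0, b12=1, b13=0, b14=1, b15=0, b17=1, b18=1, b19=0, b20=1, b21=0, b22=1, b23=0, b24=0, b25=1, b26=0, b27=0, b28=0, b29=0, b30=1, b31=0.
p1 = XOR of data positions {3,5,7,9,11,13,15,17,19,21,23,25,27,29,31} = 1⊕0⊕1⊕1⊕0⊕0⊕0⊕1⊕0⊕0⊕0⊕1⊕0⊕0⊕0 = 1
p2 = XOR of data positions {3,6,7,10,11,14,15,18,19,22,23,26,27,30,31} = 1⊕0⊕1⊕1⊕0⊕1⊕0⊕1⊕0⊕1⊕0⊕0⊕0⊕1⊕0 = 1
p4 = XOR of data positions {5,6,7,12,13,14,15,20,21,22,23,28,29,30,31} = 0⊕0⊕1⊕1⊕0⊕1⊕0⊕1⊕0⊕1⊕0⊕0⊕0⊕1⊕0 = 0
p8 = XOR of data positions {9,10,11,12,13,14,15,24,25,26,27,28,29,30,31} = 1⊕1⊕0⊕1⊕0⊕1⊕0⊕0⊕1⊕0⊕0⊕0⊕0⊕1⊕0 = 0
p16 = XOR of data positions {17,18,19,20,21,22,23,24,25,26,27,28,29,30,31} = 1⊕1⊕0⊕1⊕0⊕1⊕0⊕0⊕1⊕0⊕0⊕0⊕0⊕1⊕0 = 0
Parity bits p1,p2,p4,p8,p16 = 11000

11000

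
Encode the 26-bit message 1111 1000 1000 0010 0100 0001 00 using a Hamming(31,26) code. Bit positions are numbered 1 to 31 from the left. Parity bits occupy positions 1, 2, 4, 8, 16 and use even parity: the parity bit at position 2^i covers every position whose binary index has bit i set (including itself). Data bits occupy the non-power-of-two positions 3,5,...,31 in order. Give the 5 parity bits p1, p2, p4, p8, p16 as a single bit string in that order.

10111

Place data bits at non-power-of-two positions: b3=1, b5=1, b6=1, b7=1, b9=1, b10=0, b11=0, b12=0, b13=1, b14=0, b15=0, b17=0, b18=0, b19=0, b20=1, b21=0, b22=0, b23=1, b24=0, b25=0, b26=0, b27=0, b28=0, b29=1, b30=0, b31=0.
p1 = XOR of data positions {3,5,7,9,11,13,15,17,19,21,23,25,27,29,31} = 1⊕1⊕1⊕1⊕0⊕1⊕0⊕0⊕0⊕0⊕1⊕0⊕0⊕1⊕0 = 1
p2 = XOR of data positions {3,6,7,10,11,14,15,18,19,22,23,26,27,30,31} = 1⊕1⊕1⊕0⊕0⊕0⊕0⊕0⊕0⊕0⊕1⊕0⊕0⊕0⊕0 = 0
p4 = XOR of data positions {5,6,7,12,13,14,15,20,21,22,23,28,29,30,31} = 1⊕1⊕1⊕0⊕1⊕0⊕0⊕1⊕0⊕0⊕1⊕0⊕1⊕0⊕0 = 1
p8 = XOR of data positions {9,10,11,12,13,14,15,24,25,26,27,28,29,30,31} = 1⊕0⊕0⊕0⊕1⊕0⊕0⊕0⊕0⊕0⊕0⊕0⊕1⊕0⊕0 = 1
p16 = XOR of data positions {17,18,19,20,21,22,23,24,25,26,27,28,29,30,31} = 0⊕0⊕0⊕1⊕0⊕0⊕1⊕0⊕0⊕0⊕0⊕0⊕1⊕0⊕0 = 1
Parity bits p1,p2,p4,p8,p16 = 10111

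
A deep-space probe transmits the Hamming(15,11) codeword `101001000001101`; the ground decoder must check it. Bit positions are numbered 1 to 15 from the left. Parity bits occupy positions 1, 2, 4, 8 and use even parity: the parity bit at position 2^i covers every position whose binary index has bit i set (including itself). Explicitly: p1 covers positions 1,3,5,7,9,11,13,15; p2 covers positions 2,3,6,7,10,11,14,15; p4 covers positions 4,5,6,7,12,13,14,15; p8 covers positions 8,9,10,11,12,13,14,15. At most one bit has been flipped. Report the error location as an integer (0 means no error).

s1: b1⊕b3⊕b5⊕b7⊕b9⊕b11⊕b13⊕b15 = 1⊕1⊕0⊕0⊕0⊕0⊕1⊕1 = 0
s2: b2⊕b3⊕b6⊕b7⊕b10⊕b11⊕b14⊕b15 = 0⊕1⊕1⊕0⊕0⊕0⊕0⊕1 = 1
s4: b4⊕b5⊕b6⊕b7⊕b12⊕b13⊕b14⊕b15 = 0⊕0⊕1⊕0⊕1⊕1⊕0⊕1 = 0
s8: b8⊕b9⊕b10⊕b11⊕b12⊕b13⊕b14⊕b15 = 0⊕0⊕0⊕0⊕1⊕1⊕0⊕1 = 1
Syndrome (s8...s1) = 1010 → position 10.

10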